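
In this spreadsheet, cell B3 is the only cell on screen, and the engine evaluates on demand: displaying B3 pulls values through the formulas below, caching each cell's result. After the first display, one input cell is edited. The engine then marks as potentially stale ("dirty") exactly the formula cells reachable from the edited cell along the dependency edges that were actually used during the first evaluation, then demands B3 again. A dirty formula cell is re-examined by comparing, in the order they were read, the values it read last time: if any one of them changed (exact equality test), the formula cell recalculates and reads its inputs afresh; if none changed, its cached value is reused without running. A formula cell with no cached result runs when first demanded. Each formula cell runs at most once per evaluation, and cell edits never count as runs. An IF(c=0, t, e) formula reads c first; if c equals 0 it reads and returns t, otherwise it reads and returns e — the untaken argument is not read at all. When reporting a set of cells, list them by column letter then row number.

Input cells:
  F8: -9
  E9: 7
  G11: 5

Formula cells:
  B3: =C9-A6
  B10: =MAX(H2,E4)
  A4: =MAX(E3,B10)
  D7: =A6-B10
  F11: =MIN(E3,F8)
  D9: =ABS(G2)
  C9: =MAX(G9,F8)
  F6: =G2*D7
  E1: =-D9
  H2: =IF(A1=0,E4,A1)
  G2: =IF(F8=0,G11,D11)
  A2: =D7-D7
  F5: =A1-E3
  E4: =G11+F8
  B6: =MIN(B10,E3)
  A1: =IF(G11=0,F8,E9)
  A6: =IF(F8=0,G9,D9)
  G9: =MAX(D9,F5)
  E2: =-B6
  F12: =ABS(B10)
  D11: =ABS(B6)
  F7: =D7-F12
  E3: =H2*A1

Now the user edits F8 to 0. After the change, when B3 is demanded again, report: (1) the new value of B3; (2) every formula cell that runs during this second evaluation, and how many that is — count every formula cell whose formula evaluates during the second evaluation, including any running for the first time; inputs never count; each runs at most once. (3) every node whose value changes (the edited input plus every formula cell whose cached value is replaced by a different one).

Initial pass — values computed on the first demand:
  A1 = IF(G11=0: G11=5 -> else branch E9) = 7
  E4 = 5 + -9 = -4
  H2 = IF(A1=0: A1=7 -> else branch A1) = 7
  B10 = MAX(7, -4) = 7
  E3 = 7 * 7 = 49
  B6 = MIN(7, 49) = 7
  D11 = ABS(7) = 7
  F5 = 7 - 49 = -42
  G2 = IF(F8=0: F8=-9 -> else branch D11) = 7
  D9 = ABS(7) = 7
  G9 = MAX(7, -42) = 7
  A6 = IF(F8=0: F8=-9 -> else branch D9) = 7
  C9 = MAX(7, -9) = 7
  B3 = 7 - 7 = 0

Second demand — change propagation:
  E4: dirty yet unreached — the second evaluation never asks for it.
  B10: dirty yet unreached — the second evaluation never asks for it.
  B6: dirty yet unreached — the second evaluation never asks for it.
  D11: dirty yet unreached — the second evaluation never asks for it.
  G2: re-runs because F8 -9->0; new result 5.
  D9: re-runs because G2 7->5; new result 5.
  G9: re-runs because D9 7->5; new result 5.
  A6: re-runs because F8 -9->0; D9 7->5; new result 5.
  C9: re-runs because G9 7->5; F8 -9->0; new result 5.
  B3: re-runs because C9 7->5; A6 7->5; new result 0 (unchanged).

The important point: the flipped condition redirects demand; B6, B10, D11, E4 are left stale, never re-checked.

B3 now evaluates to 0.
Run set: A6, B3, C9, D9, G2, G9 (6 run).
Changed values: A6, C9, D9, F8, G2, G9.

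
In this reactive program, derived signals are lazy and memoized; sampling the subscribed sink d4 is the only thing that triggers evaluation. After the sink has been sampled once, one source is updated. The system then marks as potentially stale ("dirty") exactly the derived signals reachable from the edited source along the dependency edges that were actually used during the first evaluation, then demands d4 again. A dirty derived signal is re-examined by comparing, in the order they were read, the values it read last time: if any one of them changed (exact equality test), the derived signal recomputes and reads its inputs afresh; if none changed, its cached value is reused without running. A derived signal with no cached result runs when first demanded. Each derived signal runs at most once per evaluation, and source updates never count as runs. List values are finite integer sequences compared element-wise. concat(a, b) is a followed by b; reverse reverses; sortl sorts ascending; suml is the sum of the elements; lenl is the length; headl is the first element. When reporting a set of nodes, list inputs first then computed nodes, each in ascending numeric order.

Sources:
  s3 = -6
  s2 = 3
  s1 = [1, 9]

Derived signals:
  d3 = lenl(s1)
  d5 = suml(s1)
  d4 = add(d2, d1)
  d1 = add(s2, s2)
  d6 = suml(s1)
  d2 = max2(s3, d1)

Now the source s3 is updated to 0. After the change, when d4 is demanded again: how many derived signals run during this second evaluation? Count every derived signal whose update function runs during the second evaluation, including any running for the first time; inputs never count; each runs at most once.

1 derived signals run: d2.
Note the absorption at d2: it re-runs yet its value is the same, leaving the output's value untouched.

First demand of the output computes:
  d1 = add(3, 3) = 6
  d2 = max2(-6, 6) = 6
  d4 = add(6, 6) = 12

After the edit, cleaning proceeds:
  d2: a read changed (s3 -6->0) — executes, giving 6 — identical to its old value.
  d4: dirty, but its reads are unchanged (d2 unchanged, d1 unchanged); cached 12 stands.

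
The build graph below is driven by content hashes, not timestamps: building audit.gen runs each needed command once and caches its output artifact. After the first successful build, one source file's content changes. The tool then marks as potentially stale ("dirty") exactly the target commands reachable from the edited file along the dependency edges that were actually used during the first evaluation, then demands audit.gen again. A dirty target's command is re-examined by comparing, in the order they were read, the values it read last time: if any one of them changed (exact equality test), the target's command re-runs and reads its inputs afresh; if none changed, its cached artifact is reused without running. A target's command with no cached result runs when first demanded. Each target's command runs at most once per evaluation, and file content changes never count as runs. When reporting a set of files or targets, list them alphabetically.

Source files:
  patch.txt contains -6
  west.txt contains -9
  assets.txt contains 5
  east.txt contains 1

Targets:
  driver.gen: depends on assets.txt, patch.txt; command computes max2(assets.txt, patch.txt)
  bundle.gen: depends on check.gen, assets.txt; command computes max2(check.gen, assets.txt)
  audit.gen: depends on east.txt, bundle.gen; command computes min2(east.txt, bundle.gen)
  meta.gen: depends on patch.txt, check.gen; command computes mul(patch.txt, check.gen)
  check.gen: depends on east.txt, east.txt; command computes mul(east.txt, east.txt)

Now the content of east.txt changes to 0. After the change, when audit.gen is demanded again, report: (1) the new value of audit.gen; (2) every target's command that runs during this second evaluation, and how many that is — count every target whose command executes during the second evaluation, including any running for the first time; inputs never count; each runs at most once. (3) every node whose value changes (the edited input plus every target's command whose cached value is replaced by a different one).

Initial pass — values computed on the first demand:
  check.gen = mul(1, 1) = 1
  bundle.gen = max2(1, 5) = 5
  audit.gen = min2(1, 5) = 1

Second demand — change propagation:
  check.gen: re-runs because east.txt 1->0; east.txt 1->0; new result 0.
  bundle.gen: re-runs because check.gen 1->0; new result 5 (unchanged).
  audit.gen: re-runs because east.txt 1->0; new result 0.

audit.gen now evaluates to 0.
Run set: audit.gen, bundle.gen, check.gen (3 run).
Changed values: audit.gen, check.gen, east.txt.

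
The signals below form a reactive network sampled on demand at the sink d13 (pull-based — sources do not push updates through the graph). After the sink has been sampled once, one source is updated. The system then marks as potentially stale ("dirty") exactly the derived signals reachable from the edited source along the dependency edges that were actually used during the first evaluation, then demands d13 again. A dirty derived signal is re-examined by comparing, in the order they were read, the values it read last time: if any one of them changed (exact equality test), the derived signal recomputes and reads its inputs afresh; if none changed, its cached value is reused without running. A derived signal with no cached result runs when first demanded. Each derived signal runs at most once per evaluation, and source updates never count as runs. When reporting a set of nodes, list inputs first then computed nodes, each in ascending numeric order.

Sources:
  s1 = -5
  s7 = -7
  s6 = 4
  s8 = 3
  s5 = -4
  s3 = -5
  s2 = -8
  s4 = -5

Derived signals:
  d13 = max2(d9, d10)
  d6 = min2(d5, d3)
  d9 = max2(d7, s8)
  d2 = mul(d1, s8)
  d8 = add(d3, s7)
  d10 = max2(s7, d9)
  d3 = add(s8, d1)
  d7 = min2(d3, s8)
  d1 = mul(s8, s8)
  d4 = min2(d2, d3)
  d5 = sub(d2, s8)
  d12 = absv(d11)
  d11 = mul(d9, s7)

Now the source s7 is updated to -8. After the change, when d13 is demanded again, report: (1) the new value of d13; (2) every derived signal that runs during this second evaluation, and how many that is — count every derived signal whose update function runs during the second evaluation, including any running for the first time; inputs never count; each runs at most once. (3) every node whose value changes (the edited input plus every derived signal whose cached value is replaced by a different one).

d13 now evaluates to 3.
Run set: d10 (1 run).
Changed values: s7.
The important point: d10 recomputes to an identical value, and the output ends up unchanged.

Initial pass — values computed on the first demand:
  d1 = mul(3, 3) = 9
  d3 = add(3, 9) = 12
  d7 = min2(12, 3) = 3
  d9 = max2(3, 3) = 3
  d10 = max2(-7, 3) = 3
  d13 = max2(3, 3) = 3

Second demand — change propagation:
  d10: re-runs because s7 -7->-8; new result 3 (unchanged).
  d13: re-examined; everything it read last time is the same (d9 unchanged, d10 unchanged) — cache 3 kept, no run.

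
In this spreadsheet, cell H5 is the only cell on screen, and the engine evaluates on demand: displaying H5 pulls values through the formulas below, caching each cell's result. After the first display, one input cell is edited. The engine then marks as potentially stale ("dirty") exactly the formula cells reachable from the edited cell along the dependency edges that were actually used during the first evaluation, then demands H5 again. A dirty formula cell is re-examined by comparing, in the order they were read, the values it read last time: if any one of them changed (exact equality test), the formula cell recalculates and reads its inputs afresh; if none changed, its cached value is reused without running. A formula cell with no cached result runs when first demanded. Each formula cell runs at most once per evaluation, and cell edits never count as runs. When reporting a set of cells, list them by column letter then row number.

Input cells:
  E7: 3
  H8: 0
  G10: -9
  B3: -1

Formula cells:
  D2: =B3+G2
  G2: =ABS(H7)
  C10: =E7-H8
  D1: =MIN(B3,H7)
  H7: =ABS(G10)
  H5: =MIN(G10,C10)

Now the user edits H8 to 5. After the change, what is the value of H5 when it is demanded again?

Initial pass — values computed on the first demand:
  C10 = 3 - 0 = 3
  H5 = MIN(-9, 3) = -9

Second demand — change propagation:
  C10: re-runs because H8 0->5; new result -2.
  H5: re-runs because C10 3->-2; new result -9 (unchanged).

H5 now evaluates to -9.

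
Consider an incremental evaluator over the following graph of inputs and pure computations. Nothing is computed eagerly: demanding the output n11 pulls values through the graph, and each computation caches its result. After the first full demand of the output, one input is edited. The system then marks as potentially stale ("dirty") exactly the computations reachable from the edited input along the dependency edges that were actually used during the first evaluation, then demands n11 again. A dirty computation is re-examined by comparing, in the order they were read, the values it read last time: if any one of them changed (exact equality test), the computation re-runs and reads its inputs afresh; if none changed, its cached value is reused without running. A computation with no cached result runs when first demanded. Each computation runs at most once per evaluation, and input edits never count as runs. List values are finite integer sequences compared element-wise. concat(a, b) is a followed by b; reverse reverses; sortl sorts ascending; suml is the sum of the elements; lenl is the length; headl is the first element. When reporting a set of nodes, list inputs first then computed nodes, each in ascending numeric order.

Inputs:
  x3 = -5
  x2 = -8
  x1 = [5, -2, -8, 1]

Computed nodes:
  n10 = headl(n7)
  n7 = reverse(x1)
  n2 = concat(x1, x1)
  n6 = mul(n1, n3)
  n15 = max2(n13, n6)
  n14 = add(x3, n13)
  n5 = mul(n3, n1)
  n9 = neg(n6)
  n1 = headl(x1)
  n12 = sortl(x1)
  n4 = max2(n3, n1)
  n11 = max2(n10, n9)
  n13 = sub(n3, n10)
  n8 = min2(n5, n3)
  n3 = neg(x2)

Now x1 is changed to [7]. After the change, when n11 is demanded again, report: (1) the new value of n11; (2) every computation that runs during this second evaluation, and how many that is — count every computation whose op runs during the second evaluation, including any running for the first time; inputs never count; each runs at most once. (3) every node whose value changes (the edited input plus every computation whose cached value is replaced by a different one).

Initial pass — values computed on the first demand:
  n1 = headl([5, -2, -8, 1]) = 5
  n3 = neg(-8) = 8
  n6 = mul(5, 8) = 40
  n7 = reverse([5, -2, -8, 1]) = [1, -8, -2, 5]
  n9 = neg(40) = -40
  n10 = headl([1, -8, -2, 5]) = 1
  n11 = max2(1, -40) = 1

Second demand — change propagation:
  n1: re-runs because x1 [5, -2, -8, 1]->[7]; new result 7.
  n6: re-runs because n1 5->7; new result 56.
  n7: re-runs because x1 [5, -2, -8, 1]->[7]; new result [7].
  n9: re-runs because n6 40->56; new result -56.
  n10: re-runs because n7 [1, -8, -2, 5]->[7]; new result 7.
  n11: re-runs because n10 1->7; n9 -40->-56; new result 7.

n11 now evaluates to 7.
Run set: n1, n6, n7, n9, n10, n11 (6 run).
Changed values: x1, n1, n6, n7, n9, n10, n11.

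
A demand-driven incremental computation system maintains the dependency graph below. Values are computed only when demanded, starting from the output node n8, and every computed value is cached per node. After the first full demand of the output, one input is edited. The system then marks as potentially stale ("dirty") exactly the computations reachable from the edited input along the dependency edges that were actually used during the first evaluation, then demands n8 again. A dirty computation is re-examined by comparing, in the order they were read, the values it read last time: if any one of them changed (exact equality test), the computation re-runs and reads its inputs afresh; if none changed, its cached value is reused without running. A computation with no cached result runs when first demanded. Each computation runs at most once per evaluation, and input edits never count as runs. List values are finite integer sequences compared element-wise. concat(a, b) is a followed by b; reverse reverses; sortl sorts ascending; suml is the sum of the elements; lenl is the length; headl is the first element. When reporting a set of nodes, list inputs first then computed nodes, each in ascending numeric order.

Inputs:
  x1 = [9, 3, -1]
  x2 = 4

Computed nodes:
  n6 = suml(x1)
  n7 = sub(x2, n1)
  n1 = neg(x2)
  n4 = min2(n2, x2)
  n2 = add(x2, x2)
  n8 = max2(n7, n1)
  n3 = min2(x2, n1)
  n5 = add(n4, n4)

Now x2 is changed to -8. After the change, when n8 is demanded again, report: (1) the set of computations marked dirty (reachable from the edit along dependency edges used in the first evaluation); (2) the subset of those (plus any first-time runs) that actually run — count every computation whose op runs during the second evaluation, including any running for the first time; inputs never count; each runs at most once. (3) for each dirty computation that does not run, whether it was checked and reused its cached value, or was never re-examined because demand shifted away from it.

Marked dirty: n1, n7, n8.
Computations that run: n1, n7, n8 — 3 in total.
Every dirty computation ran.

First evaluation (everything demanded from the output):
  n1 = neg(4) = -4
  n7 = sub(4, -4) = 8
  n8 = max2(8, -4) = 8

Propagation after the edit:
  n1: runs — x2 4->-8; result 8.
  n7: runs — x2 4->-8; n1 -4->8; result -16.
  n8: runs — n7 8->-16; n1 -4->8; result 8 (same value as before).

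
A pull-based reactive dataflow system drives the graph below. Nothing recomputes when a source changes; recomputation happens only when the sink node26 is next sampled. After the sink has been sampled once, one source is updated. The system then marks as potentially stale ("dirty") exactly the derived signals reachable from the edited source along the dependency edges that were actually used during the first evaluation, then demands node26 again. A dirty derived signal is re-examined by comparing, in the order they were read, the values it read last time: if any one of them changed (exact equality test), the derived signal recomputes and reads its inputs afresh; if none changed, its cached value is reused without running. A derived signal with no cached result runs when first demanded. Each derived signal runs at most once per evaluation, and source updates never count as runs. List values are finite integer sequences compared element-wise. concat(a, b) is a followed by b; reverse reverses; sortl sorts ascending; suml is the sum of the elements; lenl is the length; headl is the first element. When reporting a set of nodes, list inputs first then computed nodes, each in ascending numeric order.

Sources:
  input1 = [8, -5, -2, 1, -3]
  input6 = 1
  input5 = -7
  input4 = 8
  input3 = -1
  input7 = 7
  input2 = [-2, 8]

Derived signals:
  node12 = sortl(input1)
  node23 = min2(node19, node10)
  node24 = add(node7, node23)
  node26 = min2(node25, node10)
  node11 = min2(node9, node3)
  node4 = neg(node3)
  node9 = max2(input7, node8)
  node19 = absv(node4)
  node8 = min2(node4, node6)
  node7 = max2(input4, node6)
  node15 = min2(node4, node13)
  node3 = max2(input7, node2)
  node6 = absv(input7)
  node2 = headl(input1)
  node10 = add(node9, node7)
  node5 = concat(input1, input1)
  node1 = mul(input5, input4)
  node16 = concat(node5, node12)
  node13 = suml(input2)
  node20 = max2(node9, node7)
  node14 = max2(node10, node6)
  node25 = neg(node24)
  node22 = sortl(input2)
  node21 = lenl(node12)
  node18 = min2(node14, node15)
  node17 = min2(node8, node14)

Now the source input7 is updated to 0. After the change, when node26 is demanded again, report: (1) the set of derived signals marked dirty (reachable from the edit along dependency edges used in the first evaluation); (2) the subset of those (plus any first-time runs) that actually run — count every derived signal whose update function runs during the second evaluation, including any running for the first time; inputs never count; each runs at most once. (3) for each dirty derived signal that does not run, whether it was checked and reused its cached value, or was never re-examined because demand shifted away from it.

Marked dirty: node3, node4, node6, node7, node8, node9, node10, node19, node23, node24, node25, node26.
Derived signals that run: node3, node6, node7, node8, node9, node10, node23, node26 — 8 in total.
Checked but reused from cache: node4, node19, node24, node25.
Key observation: the cutoff stops propagation at node4 — its inputs' values are unchanged, so it reuses its cache.

First evaluation (everything demanded from the output):
  node2 = headl([8, -5, -2, 1, -3]) = 8
  node3 = max2(7, 8) = 8
  node4 = neg(8) = -8
  node6 = absv(7) = 7
  node7 = max2(8, 7) = 8
  node8 = min2(-8, 7) = -8
  node9 = max2(7, -8) = 7
  node10 = add(7, 8) = 15
  node19 = absv(-8) = 8
  node23 = min2(8, 15) = 8
  node24 = add(8, 8) = 16
  node25 = neg(16) = -16
  node26 = min2(-16, 15) = -16

Propagation after the edit:
  node3: runs — input7 7->0; result 8 (same value as before).
  node4: checked — values it read are unchanged (node3 unchanged); reused cached -8 without running.
  node6: runs — input7 7->0; result 0.
  node7: runs — node6 7->0; result 8 (same value as before).
  node8: runs — node6 7->0; result -8 (same value as before).
  node9: runs — input7 7->0; result 0.
  node10: runs — node9 7->0; result 8.
  node19: checked — values it read are unchanged (node4 unchanged); reused cached 8 without running.
  node23: runs — node10 15->8; result 8 (same value as before).
  node24: checked — values it read are unchanged (node7 unchanged, node23 unchanged); reused cached 16 without running.
  node25: checked — values it read are unchanged (node24 unchanged); reused cached -16 without running.
  node26: runs — node10 15->8; result -16 (same value as before).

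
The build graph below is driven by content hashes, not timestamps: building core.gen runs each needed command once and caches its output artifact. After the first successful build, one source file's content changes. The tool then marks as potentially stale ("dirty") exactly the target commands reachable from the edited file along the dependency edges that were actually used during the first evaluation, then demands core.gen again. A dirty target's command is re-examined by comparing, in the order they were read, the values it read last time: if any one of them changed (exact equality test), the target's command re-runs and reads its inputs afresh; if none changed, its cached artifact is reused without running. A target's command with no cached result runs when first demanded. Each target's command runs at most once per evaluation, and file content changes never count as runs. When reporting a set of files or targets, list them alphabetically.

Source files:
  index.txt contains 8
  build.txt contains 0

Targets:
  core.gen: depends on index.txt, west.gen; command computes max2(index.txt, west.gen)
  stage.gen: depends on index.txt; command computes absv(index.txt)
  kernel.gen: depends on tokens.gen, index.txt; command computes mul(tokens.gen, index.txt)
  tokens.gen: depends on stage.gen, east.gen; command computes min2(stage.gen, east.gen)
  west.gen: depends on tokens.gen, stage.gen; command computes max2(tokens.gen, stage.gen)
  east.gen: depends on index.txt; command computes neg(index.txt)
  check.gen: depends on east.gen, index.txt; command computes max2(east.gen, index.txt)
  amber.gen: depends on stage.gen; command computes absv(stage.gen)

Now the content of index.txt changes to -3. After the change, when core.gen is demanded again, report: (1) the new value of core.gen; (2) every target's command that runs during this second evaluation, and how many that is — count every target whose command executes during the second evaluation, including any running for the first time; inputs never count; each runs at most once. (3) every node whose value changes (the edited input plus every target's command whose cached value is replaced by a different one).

Initial pass — values computed on the first demand:
  east.gen = neg(8) = -8
  stage.gen = absv(8) = 8
  tokens.gen = min2(8, -8) = -8
  west.gen = max2(-8, 8) = 8
  core.gen = max2(8, 8) = 8

Second demand — change propagation:
  east.gen: re-runs because index.txt 8->-3; new result 3.
  stage.gen: re-runs because index.txt 8->-3; new result 3.
  tokens.gen: re-runs because stage.gen 8->3; east.gen -8->3; new result 3.
  west.gen: re-runs because tokens.gen -8->3; stage.gen 8->3; new result 3.
  core.gen: re-runs because index.txt 8->-3; west.gen 8->3; new result 3.

core.gen now evaluates to 3.
Run set: core.gen, east.gen, stage.gen, tokens.gen, west.gen (5 run).
Changed values: core.gen, east.gen, index.txt, stage.gen, tokens.gen, west.gen.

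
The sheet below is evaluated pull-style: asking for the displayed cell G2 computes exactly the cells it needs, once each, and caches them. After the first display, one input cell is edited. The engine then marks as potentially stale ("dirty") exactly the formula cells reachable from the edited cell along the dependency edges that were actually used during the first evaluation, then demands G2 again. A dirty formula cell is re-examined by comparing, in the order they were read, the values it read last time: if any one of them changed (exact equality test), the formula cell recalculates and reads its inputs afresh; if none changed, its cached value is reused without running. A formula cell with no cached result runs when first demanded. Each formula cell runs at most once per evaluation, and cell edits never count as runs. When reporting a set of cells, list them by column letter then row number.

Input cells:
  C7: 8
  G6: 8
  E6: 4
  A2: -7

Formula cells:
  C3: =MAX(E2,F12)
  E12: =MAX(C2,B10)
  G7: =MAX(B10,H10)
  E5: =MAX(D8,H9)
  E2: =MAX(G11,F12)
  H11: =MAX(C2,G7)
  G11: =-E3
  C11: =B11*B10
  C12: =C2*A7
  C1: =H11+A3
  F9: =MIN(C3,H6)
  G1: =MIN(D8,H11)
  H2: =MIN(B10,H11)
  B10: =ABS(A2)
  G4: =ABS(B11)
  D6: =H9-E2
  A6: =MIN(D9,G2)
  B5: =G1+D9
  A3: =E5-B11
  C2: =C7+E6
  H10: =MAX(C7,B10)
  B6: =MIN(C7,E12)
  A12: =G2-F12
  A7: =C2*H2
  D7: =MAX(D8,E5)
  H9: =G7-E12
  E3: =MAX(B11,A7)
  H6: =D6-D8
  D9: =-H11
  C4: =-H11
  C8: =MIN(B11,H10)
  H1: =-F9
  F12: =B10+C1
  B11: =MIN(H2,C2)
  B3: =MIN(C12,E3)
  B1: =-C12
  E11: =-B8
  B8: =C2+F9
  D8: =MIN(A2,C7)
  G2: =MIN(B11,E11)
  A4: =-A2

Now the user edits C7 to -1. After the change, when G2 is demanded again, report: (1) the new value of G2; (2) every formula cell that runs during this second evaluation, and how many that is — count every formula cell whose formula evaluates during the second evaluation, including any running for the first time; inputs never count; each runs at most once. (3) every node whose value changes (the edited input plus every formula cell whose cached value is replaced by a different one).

First demand of the output computes:
  B10 = ABS(-7) = 7
  C2 = 8 + 4 = 12
  D8 = MIN(-7, 8) = -7
  E12 = MAX(12, 7) = 12
  H10 = MAX(8, 7) = 8
  G7 = MAX(7, 8) = 8
  H9 = 8 - 12 = -4
  E5 = MAX(-7, -4) = -4
  H11 = MAX(12, 8) = 12
  H2 = MIN(7, 12) = 7
  A7 = 12 * 7 = 84
  B11 = MIN(7, 12) = 7
  A3 = -4 - 7 = -11
  C1 = 12 + -11 = 1
  E3 = MAX(7, 84) = 84
  F12 = 7 + 1 = 8
  G11 = -(84) = -84
  E2 = MAX(-84, 8) = 8
  C3 = MAX(8, 8) = 8
  D6 = -4 - 8 = -12
  H6 = -12 - -7 = -5
  F9 = MIN(8, -5) = -5
  B8 = 12 + -5 = 7
  E11 = -(7) = -7
  G2 = MIN(7, -7) = -7

After the edit, cleaning proceeds:
  C2: a read changed (C7 8->-1) — executes, giving 3.
  D8: a read changed (C7 8->-1) — executes, giving -7 — identical to its old value.
  E12: a read changed (C2 12->3) — executes, giving 7.
  H10: a read changed (C7 8->-1) — executes, giving 7.
  G7: a read changed (H10 8->7) — executes, giving 7.
  H9: a read changed (G7 8->7; E12 12->7) — executes, giving 0.
  E5: a read changed (H9 -4->0) — executes, giving 0.
  H11: a read changed (C2 12->3; G7 8->7) — executes, giving 7.
  H2: a read changed (H11 12->7) — executes, giving 7 — identical to its old value.
  A7: a read changed (C2 12->3) — executes, giving 21.
  B11: a read changed (C2 12->3) — executes, giving 3.
  A3: a read changed (E5 -4->0; B11 7->3) — executes, giving -3.
  C1: a read changed (H11 12->7; A3 -11->-3) — executes, giving 4.
  E3: a read changed (B11 7->3; A7 84->21) — executes, giving 21.
  F12: a read changed (C1 1->4) — executes, giving 11.
  G11: a read changed (E3 84->21) — executes, giving -21.
  E2: a read changed (G11 -84->-21; F12 8->11) — executes, giving 11.
  C3: a read changed (E2 8->11; F12 8->11) — executes, giving 11.
  D6: a read changed (H9 -4->0; E2 8->11) — executes, giving -11.
  H6: a read changed (D6 -12->-11) — executes, giving -4.
  F9: a read changed (C3 8->11; H6 -5->-4) — executes, giving -4.
  B8: a read changed (C2 12->3; F9 -5->-4) — executes, giving -1.
  E11: a read changed (B8 7->-1) — executes, giving 1.
  G2: a read changed (B11 7->3; E11 -7->1) — executes, giving 1.

Demanding G2 again yields 1.
24 formula cells run: A3, A7, B8, B11, C1, C2, C3, D6, D8, E2, E3, E5, E11, E12, F9, F12, G2, G7, G11, H2, H6, H9, H10, H11.
The nodes whose values change: A3, A7, B8, B11, C1, C2, C3, C7, D6, E2, E3, E5, E11, E12, F9, F12, G2, G7, G11, H6, H9, H10, H11.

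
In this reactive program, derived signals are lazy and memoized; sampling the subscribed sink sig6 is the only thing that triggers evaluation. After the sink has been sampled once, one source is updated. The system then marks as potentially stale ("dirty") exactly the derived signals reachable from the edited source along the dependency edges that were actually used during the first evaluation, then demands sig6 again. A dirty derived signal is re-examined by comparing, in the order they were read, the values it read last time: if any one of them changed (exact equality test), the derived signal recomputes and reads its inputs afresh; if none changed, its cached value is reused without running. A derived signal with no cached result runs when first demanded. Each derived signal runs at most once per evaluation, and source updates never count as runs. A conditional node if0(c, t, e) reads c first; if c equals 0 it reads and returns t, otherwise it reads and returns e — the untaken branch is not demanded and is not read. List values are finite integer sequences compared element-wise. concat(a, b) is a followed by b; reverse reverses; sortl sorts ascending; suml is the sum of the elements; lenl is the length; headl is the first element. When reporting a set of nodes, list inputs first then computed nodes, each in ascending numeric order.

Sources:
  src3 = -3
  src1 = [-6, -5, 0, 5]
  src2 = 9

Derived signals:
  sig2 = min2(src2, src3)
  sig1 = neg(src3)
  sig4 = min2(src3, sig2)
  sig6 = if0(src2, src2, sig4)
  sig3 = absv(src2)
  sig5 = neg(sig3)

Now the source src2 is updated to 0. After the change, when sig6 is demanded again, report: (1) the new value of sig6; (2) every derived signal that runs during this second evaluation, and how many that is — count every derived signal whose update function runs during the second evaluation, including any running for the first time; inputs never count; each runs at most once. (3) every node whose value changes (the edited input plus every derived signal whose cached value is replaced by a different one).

First demand of the output computes:
  sig2 = min2(9, -3) = -3
  sig4 = min2(-3, -3) = -3
  sig6 = if0(src2=9 -> else branch sig4) = -3

After the edit, cleaning proceeds:
  sig2: stays stale; no demand reaches it after the flip.
  sig4: stays stale; no demand reaches it after the flip.
  sig6: a read changed (src2 9->0) — executes, giving 0.

Note the branch switch — demand abandons sig2, sig4, which are never re-examined.

Demanding sig6 again yields 0.
1 derived signals run: sig6.
The nodes whose values change: src2, sig6.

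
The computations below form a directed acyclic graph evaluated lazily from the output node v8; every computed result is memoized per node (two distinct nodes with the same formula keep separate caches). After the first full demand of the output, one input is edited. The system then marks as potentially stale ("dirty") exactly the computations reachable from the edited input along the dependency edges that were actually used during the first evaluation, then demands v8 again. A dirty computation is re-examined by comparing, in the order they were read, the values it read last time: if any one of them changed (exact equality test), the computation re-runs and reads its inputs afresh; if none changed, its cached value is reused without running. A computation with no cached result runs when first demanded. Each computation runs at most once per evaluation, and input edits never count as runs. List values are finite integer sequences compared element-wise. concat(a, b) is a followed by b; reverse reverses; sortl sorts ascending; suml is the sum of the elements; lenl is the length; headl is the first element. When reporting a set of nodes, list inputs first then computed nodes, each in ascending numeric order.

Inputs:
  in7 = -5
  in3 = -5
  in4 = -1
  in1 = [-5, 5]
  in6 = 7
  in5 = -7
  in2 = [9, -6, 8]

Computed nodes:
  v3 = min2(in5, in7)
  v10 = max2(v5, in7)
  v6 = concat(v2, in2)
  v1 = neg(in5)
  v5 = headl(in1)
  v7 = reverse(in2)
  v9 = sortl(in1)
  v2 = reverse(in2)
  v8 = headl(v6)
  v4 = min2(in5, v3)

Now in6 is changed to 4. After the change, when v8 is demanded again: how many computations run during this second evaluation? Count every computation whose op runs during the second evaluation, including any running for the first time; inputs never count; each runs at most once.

0 computations run: none.
Note the shortcut — nothing in the graph depends on in6 at all, so no recomputation happens.

First demand of the output computes:
  v2 = reverse([9, -6, 8]) = [8, -6, 9]
  v6 = concat([8, -6, 9], [9, -6, 8]) = [8, -6, 9, 9, -6, 8]
  v8 = headl([8, -6, 9, 9, -6, 8]) = 8

After the edit, cleaning proceeds:
  no node depends on in6 at all; the second demand re-runs nothing.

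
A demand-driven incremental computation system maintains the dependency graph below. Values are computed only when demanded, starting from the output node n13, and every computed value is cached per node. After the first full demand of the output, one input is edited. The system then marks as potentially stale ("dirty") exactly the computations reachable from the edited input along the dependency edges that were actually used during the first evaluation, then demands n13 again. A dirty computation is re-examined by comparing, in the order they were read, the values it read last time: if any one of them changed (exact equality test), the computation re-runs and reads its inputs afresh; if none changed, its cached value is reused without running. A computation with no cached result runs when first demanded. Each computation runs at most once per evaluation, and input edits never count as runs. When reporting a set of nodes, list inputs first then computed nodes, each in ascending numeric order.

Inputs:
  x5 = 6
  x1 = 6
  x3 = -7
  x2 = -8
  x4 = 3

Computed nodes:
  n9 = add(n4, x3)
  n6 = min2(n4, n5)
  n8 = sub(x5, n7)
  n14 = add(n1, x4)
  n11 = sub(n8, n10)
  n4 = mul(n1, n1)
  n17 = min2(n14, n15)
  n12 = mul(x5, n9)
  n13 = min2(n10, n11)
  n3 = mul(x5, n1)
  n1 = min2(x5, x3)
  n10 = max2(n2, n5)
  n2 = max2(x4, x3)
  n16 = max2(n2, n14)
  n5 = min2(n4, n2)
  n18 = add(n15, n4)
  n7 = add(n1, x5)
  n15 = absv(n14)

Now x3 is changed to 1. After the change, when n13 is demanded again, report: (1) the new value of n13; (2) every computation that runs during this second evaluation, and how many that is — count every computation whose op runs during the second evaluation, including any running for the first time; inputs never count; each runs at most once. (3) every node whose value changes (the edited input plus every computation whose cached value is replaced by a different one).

New value of n13: -4.
Computations that run: n1, n2, n4, n5, n7, n8, n10, n11, n13 — 9 in total.
Values that change: x3, n1, n4, n5, n7, n8, n11, n13.

First evaluation (everything demanded from the output):
  n1 = min2(6, -7) = -7
  n2 = max2(3, -7) = 3
  n4 = mul(-7, -7) = 49
  n5 = min2(49, 3) = 3
  n7 = add(-7, 6) = -1
  n8 = sub(6, -1) = 7
  n10 = max2(3, 3) = 3
  n11 = sub(7, 3) = 4
  n13 = min2(3, 4) = 3

Propagation after the edit:
  n1: runs — x3 -7->1; result 1.
  n2: runs — x3 -7->1; result 3 (same value as before).
  n4: runs — n1 -7->1; n1 -7->1; result 1.
  n5: runs — n4 49->1; result 1.
  n7: runs — n1 -7->1; result 7.
  n8: runs — n7 -1->7; result -1.
  n10: runs — n5 3->1; result 3 (same value as before).
  n11: runs — n8 7->-1; result -4.
  n13: runs — n11 4->-4; result -4.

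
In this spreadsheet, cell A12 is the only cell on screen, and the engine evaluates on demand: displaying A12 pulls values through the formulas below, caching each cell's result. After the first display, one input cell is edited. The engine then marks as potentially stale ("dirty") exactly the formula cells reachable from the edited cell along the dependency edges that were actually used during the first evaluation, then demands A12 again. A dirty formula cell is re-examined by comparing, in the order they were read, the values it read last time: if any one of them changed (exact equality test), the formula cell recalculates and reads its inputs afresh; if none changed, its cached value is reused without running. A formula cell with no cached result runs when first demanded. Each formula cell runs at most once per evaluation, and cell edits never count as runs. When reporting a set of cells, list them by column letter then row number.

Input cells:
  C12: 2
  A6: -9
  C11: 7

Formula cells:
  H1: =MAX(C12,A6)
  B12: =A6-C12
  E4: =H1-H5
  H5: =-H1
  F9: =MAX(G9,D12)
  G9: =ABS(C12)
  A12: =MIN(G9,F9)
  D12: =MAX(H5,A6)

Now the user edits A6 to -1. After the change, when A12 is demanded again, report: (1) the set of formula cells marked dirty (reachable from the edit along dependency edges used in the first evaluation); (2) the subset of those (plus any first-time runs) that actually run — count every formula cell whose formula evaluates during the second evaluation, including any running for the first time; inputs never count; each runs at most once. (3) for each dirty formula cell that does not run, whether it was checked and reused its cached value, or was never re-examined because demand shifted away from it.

Dirty set: A12, D12, F9, H1, H5.
Run set: D12, F9, H1 (3 run).
Re-examined without running (cache reused): A12, H5.
The important point: at H5 every value read last time is unchanged, so the dirty flag clears without a run.

Initial pass — values computed on the first demand:
  G9 = ABS(2) = 2
  H1 = MAX(2, -9) = 2
  H5 = -(2) = -2
  D12 = MAX(-2, -9) = -2
  F9 = MAX(2, -2) = 2
  A12 = MIN(2, 2) = 2

Second demand — change propagation:
  H1: re-runs because A6 -9->-1; new result 2 (unchanged).
  H5: re-examined; everything it read last time is the same (H1 unchanged) — cache -2 kept, no run.
  D12: re-runs because A6 -9->-1; new result -1.
  F9: re-runs because D12 -2->-1; new result 2 (unchanged).
  A12: re-examined; everything it read last time is the same (G9 unchanged, F9 unchanged) — cache 2 kept, no run.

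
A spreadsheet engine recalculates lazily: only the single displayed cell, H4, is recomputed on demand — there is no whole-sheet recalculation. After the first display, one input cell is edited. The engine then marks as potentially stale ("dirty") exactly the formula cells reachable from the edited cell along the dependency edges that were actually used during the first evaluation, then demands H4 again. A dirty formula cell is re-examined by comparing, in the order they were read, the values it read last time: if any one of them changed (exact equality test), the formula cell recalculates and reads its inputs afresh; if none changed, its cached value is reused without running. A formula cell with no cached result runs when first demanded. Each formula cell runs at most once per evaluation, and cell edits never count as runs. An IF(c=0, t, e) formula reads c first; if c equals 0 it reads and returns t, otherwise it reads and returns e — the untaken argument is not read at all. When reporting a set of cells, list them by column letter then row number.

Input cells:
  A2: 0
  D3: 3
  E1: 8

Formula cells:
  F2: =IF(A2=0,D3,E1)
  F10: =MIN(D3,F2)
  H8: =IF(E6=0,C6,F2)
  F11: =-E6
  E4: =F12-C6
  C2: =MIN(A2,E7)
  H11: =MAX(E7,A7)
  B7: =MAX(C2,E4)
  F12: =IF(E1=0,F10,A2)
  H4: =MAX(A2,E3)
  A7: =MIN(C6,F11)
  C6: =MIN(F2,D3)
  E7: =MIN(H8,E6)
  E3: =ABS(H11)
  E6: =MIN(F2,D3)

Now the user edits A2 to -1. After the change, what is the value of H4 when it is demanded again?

First evaluation (everything demanded from the output):
  F2 = IF(A2=0: A2=0 -> then branch D3) = 3
  C6 = MIN(3, 3) = 3
  E6 = MIN(3, 3) = 3
  F11 = -(3) = -3
  A7 = MIN(3, -3) = -3
  H8 = IF(E6=0: E6=3 -> else branch F2) = 3
  E7 = MIN(3, 3) = 3
  H11 = MAX(3, -3) = 3
  E3 = ABS(3) = 3
  H4 = MAX(0, 3) = 3

Propagation after the edit:
  F2: runs — A2 0->-1; result 8.
  C6: runs — F2 3->8; result 3 (same value as before).
  E6: runs — F2 3->8; result 3 (same value as before).
  F11: checked — values it read are unchanged (E6 unchanged); reused cached -3 without running.
  A7: checked — values it read are unchanged (C6 unchanged, F11 unchanged); reused cached -3 without running.
  H8: runs — F2 3->8; result 8.
  E7: runs — H8 3->8; result 3 (same value as before).
  H11: checked — values it read are unchanged (E7 unchanged, A7 unchanged); reused cached 3 without running.
  E3: checked — values it read are unchanged (H11 unchanged); reused cached 3 without running.
  H4: runs — A2 0->-1; result 3 (same value as before).

Key observation: the cutoff stops propagation at F11 — its inputs' values are unchanged, so it reuses its cache.

New value of H4: 3.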